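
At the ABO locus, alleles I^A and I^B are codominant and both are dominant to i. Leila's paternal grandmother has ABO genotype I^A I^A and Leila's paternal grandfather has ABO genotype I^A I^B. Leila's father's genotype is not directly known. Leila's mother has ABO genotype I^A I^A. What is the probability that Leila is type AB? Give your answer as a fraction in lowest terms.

Leila's father's ABO genotype from I^A I^A × I^A I^B: 1/2 I^A I^A, 1/2 I^A I^B.
Crossing each possibility with the mother I^A I^A and summing P(type AB): 1/2·0 + 1/2·1/2 = 1/4.

1/4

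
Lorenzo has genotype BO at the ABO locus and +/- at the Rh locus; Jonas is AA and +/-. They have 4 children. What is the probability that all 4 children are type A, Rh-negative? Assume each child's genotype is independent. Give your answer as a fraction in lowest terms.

1/4096

ABO cross BO × AA → 1/2 A, 1/2 AB.
Rh cross +/- × +/- → 3/4 Rh+, 1/4 Rh-; so P(type A, Rh-negative) = 1/2 × 1/4 = 1/8 per child.
All 4 independent: (1/8)^4 = 1/4096.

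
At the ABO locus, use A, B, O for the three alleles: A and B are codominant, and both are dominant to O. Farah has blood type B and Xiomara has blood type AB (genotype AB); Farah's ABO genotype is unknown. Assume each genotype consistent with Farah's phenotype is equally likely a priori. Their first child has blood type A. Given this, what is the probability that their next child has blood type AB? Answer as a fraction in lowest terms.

Possible genotypes: Farah ∈ {BB, BO}; Xiomara ∈ {AB}.
Weight each parental genotype pair by prior × P(type-A child):
  BO × AB: posterior weight 1; P(next child type AB) = 1/4.
Weighted sum = 1/4.

1/4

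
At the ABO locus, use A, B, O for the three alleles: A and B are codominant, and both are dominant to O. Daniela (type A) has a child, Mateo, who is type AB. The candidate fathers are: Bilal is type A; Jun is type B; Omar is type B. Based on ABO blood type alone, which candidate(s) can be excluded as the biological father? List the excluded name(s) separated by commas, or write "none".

A candidate is excluded only if no genotype consistent with his phenotype could produce a type AB child with a type A mother.
Bilal (type A): no genotype consistent with that phenotype can produce a type-AB child with a type-A mother.

Bilal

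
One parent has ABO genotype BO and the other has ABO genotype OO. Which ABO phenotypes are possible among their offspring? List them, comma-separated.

Gametes from BO × OO give offspring ABO genotypes BO, OO, i.e. phenotypes O, B.

O, B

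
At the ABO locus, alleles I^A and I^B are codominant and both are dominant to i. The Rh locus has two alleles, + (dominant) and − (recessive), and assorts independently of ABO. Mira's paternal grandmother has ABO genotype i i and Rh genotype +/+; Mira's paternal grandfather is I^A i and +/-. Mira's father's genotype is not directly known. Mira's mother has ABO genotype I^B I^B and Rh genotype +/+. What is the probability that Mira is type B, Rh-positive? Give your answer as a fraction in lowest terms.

3/4

Mira's father's ABO genotype from i i × I^A i: 1/2 I^A i, 1/2 i i.
Crossing each possibility with the mother I^B I^B and summing P(type B): 1/2·1/2 + 1/2·1 = 3/4.
Similarly for Rh via the father's Rh distribution: P(Rh+) = 1.
Independent loci: 3/4 × 1 = 3/4.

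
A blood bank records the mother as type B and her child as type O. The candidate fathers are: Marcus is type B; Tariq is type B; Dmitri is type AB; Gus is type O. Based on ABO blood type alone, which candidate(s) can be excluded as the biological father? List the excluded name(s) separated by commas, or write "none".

Dmitri

A candidate is excluded only if no genotype consistent with his phenotype could produce a type O child with a type B mother.
Dmitri (type AB): no genotype consistent with that phenotype can produce a type-O child with a type-B mother.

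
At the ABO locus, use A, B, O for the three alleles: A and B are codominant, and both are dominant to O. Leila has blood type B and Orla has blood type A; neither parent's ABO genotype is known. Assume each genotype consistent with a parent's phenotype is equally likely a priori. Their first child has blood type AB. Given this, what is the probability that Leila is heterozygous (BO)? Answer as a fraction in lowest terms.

Possible genotypes: Leila ∈ {BB, BO}; Orla ∈ {AA, AO}.
Weight each parental genotype pair by prior × P(type-AB child):
  BB × AA: posterior weight 4/9.
  BB × AO: posterior weight 2/9.
  BO × AA: posterior weight 2/9.
  BO × AO: posterior weight 1/9.
Sum the posterior weight over pairs where Leila is BO: 1/3.

1/3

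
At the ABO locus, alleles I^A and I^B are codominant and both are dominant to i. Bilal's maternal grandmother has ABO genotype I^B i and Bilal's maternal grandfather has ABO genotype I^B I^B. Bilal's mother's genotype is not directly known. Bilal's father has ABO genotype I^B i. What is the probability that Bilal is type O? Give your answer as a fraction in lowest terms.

1/8

Bilal's mother's ABO genotype from I^B i × I^B I^B: 1/2 I^B I^B, 1/2 I^B i.
Crossing each possibility with the father I^B i and summing P(type O): 1/2·0 + 1/2·1/4 = 1/8.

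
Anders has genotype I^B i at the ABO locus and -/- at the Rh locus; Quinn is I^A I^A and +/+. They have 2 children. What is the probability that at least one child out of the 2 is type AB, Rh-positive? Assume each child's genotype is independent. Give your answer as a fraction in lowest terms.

ABO cross I^B i × I^A I^A → 1/2 A, 1/2 AB.
Rh cross -/- × +/+ → 1 Rh+; so P(type AB, Rh-positive) = 1/2 × 1 = 1/2 per child.
P(none) = (1/2)^2 = 1/4; P(at least one) = 1 − 1/4 = 3/4.

3/4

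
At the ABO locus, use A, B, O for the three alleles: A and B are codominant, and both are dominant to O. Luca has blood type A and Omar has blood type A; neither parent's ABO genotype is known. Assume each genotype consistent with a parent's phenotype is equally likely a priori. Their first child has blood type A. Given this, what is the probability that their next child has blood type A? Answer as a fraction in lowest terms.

Possible genotypes: Luca ∈ {AA, AO}; Omar ∈ {AA, AO}.
Weight each parental genotype pair by prior × P(type-A child):
  AA × AA: posterior weight 4/15; P(next child type A) = 1.
  AA × AO: posterior weight 4/15; P(next child type A) = 1.
  AO × AA: posterior weight 4/15; P(next child type A) = 1.
  AO × AO: posterior weight 1/5; P(next child type A) = 3/4.
Weighted sum = 19/20.

19/20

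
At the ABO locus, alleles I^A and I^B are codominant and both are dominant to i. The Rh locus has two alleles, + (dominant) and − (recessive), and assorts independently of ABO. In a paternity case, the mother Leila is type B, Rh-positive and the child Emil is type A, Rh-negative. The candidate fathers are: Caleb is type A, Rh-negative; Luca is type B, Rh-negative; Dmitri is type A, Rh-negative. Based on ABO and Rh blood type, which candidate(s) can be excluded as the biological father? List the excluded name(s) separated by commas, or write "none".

A candidate is excluded only if no genotype consistent with his phenotype could produce a type A, Rh-negative child with a type B, Rh-positive mother.
Luca (type B, Rh-): no genotype consistent with that phenotype can produce a type-A Rh- child with a type-B mother.

Luca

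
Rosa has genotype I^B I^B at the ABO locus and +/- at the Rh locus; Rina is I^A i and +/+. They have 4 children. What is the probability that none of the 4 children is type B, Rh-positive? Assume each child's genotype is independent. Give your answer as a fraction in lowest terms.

1/16

ABO cross I^B I^B × I^A i → 1/2 B, 1/2 AB.
Rh cross +/- × +/+ → 1 Rh+; so P(type B, Rh-positive) = 1/2 × 1 = 1/2 per child.
P(not type B, Rh-positive) = 1/2 for one child; (1/2)^4 = 1/16.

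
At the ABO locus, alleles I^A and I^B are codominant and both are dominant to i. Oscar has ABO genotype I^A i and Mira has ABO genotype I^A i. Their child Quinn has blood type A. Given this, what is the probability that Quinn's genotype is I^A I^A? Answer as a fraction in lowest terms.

1/3

Cross I^A i × I^A i → 1/4 I^A I^A, 1/2 I^A i, 1/4 i i.
Type-A genotypes among offspring: I^A I^A (1/4), I^A i (1/2); total 3/4.
P(I^A I^A | type A) = (1/4) / (3/4) = 1/3.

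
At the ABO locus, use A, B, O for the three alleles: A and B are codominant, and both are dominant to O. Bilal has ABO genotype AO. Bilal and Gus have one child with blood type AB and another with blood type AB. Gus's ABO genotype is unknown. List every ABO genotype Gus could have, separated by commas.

For each candidate genotype of Gus, check whether crossing it with AO can produce every observed child phenotype.
  AA → possible child types {A} ✗
  AB → possible child types {A, B, AB} ✓
  AO → possible child types {O, A} ✗
  BB → possible child types {B, AB} ✓
  BO → possible child types {O, A, B, AB} ✓
  OO → possible child types {O, A} ✗

AB, BB, BO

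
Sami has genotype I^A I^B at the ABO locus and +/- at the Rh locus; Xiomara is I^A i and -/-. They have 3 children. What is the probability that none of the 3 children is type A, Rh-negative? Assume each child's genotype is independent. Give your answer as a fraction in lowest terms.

27/64

ABO cross I^A I^B × I^A i → 1/2 A, 1/4 B, 1/4 AB.
Rh cross +/- × -/- → 1/2 Rh+, 1/2 Rh-; so P(type A, Rh-negative) = 1/2 × 1/2 = 1/4 per child.
P(not type A, Rh-negative) = 3/4 for one child; (3/4)^3 = 27/64.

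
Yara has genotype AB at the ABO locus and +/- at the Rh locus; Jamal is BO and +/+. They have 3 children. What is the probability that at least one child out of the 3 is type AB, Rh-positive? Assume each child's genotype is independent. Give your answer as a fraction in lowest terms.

37/64

ABO cross AB × BO → 1/4 A, 1/2 B, 1/4 AB.
Rh cross +/- × +/+ → 1 Rh+; so P(type AB, Rh-positive) = 1/4 × 1 = 1/4 per child.
P(none) = (3/4)^3 = 27/64; P(at least one) = 1 − 27/64 = 37/64.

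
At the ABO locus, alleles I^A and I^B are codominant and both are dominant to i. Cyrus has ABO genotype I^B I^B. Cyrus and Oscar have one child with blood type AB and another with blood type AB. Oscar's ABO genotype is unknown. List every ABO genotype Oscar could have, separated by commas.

I^A I^A, I^A I^B, I^A i

For each candidate genotype of Oscar, check whether crossing it with I^B I^B can produce every observed child phenotype.
  I^A I^A → possible child types {AB} ✓
  I^A I^B → possible child types {B, AB} ✓
  I^A i → possible child types {B, AB} ✓
  I^B I^B → possible child types {B} ✗
  I^B i → possible child types {B} ✗
  i i → possible child types {B} ✗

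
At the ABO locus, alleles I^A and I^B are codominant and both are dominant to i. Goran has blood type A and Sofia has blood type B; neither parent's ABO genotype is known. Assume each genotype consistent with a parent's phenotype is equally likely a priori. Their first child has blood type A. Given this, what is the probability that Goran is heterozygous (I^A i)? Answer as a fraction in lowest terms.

Possible genotypes: Goran ∈ {I^A I^A, I^A i}; Sofia ∈ {I^B I^B, I^B i}.
Weight each parental genotype pair by prior × P(type-A child):
  I^A I^A × I^B i: posterior weight 2/3.
  I^A i × I^B i: posterior weight 1/3.
Sum the posterior weight over pairs where Goran is I^A i: 1/3.

1/3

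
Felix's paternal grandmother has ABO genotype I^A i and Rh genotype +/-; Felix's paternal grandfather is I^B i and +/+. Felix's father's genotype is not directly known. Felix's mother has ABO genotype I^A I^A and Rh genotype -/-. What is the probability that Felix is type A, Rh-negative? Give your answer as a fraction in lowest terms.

Felix's father's ABO genotype from I^A i × I^B i: 1/4 I^A I^B, 1/4 I^A i, 1/4 I^B i, 1/4 i i.
Crossing each possibility with the mother I^A I^A and summing P(type A): 1/4·1/2 + 1/4·1 + 1/4·1/2 + 1/4·1 = 3/4.
Similarly for Rh via the father's Rh distribution: P(Rh-) = 1/4.
Independent loci: 3/4 × 1/4 = 3/16.

3/16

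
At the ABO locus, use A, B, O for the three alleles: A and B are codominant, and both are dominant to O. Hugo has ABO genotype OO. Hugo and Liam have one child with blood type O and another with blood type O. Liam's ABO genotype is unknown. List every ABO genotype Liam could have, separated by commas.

AO, BO, OO

For each candidate genotype of Liam, check whether crossing it with OO can produce every observed child phenotype.
  AA → possible child types {A} ✗
  AB → possible child types {A, B} ✗
  AO → possible child types {O, A} ✓
  BB → possible child types {B} ✗
  BO → possible child types {O, B} ✓
  OO → possible child types {O} ✓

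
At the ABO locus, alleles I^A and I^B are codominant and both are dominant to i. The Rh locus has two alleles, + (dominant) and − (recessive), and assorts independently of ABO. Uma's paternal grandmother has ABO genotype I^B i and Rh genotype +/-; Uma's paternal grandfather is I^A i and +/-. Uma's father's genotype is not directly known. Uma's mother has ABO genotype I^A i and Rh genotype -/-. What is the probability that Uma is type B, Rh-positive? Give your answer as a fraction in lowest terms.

Uma's father's ABO genotype from I^B i × I^A i: 1/4 I^A I^B, 1/4 I^A i, 1/4 I^B i, 1/4 i i.
Crossing each possibility with the mother I^A i and summing P(type B): 1/4·1/4 + 1/4·0 + 1/4·1/4 + 1/4·0 = 1/8.
Similarly for Rh via the father's Rh distribution: P(Rh+) = 1/2.
Independent loci: 1/8 × 1/2 = 1/16.

1/16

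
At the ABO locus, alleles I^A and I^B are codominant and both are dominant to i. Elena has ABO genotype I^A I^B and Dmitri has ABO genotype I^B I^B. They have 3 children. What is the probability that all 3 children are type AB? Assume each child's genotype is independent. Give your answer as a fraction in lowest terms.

ABO cross I^A I^B × I^B I^B → 1/2 B, 1/2 AB.
So P(type AB) = 1/2 per child.
All 3 independent: (1/2)^3 = 1/8.

1/8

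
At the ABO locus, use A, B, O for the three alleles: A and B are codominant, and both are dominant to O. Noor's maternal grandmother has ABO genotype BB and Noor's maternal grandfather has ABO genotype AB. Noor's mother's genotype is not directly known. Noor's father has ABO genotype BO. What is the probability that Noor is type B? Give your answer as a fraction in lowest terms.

Noor's mother's ABO genotype from BB × AB: 1/2 AB, 1/2 BB.
Crossing each possibility with the father BO and summing P(type B): 1/2·1/2 + 1/2·1 = 3/4.

3/4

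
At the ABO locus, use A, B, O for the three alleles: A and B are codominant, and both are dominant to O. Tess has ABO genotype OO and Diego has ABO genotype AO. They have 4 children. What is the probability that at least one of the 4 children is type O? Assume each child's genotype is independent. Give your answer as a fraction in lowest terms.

15/16

ABO cross OO × AO → 1/2 O, 1/2 A.
So P(type O) = 1/2 per child.
P(none) = (1/2)^4 = 1/16; P(at least one) = 1 − 1/16 = 15/16.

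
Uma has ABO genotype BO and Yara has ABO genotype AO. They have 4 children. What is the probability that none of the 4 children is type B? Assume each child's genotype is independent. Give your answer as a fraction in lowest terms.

ABO cross BO × AO → 1/4 O, 1/4 A, 1/4 B, 1/4 AB.
So P(type B) = 1/4 per child.
P(not type B) = 3/4 for one child; (3/4)^4 = 81/256.

81/256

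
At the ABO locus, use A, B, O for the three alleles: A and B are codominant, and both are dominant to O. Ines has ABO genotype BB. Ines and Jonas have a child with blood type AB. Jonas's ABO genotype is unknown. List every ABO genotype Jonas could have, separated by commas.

AA, AB, AO

For each candidate genotype of Jonas, check whether crossing it with BB can produce every observed child phenotype.
  AA → possible child types {AB} ✓
  AB → possible child types {B, AB} ✓
  AO → possible child types {B, AB} ✓
  BB → possible child types {B} ✗
  BO → possible child types {B} ✗
  OO → possible child types {B} ✗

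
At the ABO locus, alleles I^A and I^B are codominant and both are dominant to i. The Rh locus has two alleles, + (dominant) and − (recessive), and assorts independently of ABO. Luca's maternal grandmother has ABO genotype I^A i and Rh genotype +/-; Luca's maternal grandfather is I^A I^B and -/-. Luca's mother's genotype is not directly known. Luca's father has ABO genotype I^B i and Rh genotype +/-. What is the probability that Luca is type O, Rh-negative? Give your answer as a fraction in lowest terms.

Luca's mother's ABO genotype from I^A i × I^A I^B: 1/4 I^A I^A, 1/4 I^A I^B, 1/4 I^A i, 1/4 I^B i.
Crossing each possibility with the father I^B i and summing P(type O): 1/4·0 + 1/4·0 + 1/4·1/4 + 1/4·1/4 = 1/8.
Similarly for Rh via the mother's Rh distribution: P(Rh-) = 3/8.
Independent loci: 1/8 × 3/8 = 3/64.

3/64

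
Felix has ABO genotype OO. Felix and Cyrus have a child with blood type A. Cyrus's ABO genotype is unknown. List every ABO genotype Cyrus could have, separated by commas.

AA, AB, AO

For each candidate genotype of Cyrus, check whether crossing it with OO can produce every observed child phenotype.
  AA → possible child types {A} ✓
  AB → possible child types {A, B} ✓
  AO → possible child types {O, A} ✓
  BB → possible child types {B} ✗
  BO → possible child types {O, B} ✗
  OO → possible child types {O} ✗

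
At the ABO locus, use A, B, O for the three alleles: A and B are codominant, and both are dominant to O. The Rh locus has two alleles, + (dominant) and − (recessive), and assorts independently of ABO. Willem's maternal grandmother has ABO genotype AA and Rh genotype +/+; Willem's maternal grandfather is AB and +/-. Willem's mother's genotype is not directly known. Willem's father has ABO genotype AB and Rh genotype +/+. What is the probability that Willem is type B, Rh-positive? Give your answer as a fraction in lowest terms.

1/8

Willem's mother's ABO genotype from AA × AB: 1/2 AA, 1/2 AB.
Crossing each possibility with the father AB and summing P(type B): 1/2·0 + 1/2·1/4 = 1/8.
Similarly for Rh via the mother's Rh distribution: P(Rh+) = 1.
Independent loci: 1/8 × 1 = 1/8.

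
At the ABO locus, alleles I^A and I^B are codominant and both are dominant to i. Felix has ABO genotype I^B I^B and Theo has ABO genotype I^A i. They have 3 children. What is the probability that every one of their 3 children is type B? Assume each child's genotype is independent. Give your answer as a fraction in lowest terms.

ABO cross I^B I^B × I^A i → 1/2 B, 1/2 AB.
So P(type B) = 1/2 per child.
All 3 independent: (1/2)^3 = 1/8.

1/8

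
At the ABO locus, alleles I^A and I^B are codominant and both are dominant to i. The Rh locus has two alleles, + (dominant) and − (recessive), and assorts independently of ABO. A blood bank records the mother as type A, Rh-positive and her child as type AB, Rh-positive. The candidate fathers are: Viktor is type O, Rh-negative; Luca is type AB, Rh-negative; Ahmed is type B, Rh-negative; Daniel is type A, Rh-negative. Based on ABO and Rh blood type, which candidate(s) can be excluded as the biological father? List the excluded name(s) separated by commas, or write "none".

Viktor, Daniel

A candidate is excluded only if no genotype consistent with his phenotype could produce a type AB, Rh-positive child with a type A, Rh-positive mother.
Viktor (type O, Rh-): no genotype consistent with that phenotype can produce a type-AB Rh+ child with a type-A mother.
Daniel (type A, Rh-): no genotype consistent with that phenotype can produce a type-AB Rh+ child with a type-A mother.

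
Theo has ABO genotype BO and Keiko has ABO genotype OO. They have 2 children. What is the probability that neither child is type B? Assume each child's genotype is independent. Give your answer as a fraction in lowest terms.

ABO cross BO × OO → 1/2 O, 1/2 B.
So P(type B) = 1/2 per child.
P(not type B) = 1/2 for one child; (1/2)^2 = 1/4.

1/4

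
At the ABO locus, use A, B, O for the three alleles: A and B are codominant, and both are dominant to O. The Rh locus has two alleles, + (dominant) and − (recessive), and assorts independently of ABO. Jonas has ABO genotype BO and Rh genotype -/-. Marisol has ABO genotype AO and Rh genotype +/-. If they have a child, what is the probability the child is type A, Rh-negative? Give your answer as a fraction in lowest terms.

1/8

ABO cross BO × AO → offspring phenotypes: 1/4 O, 1/4 A, 1/4 B, 1/4 AB.
Rh cross -/- × +/- → 1/2 Rh+, 1/2 Rh-.
Independent loci: P(type A, Rh-negative) = 1/4 × 1/2 = 1/8.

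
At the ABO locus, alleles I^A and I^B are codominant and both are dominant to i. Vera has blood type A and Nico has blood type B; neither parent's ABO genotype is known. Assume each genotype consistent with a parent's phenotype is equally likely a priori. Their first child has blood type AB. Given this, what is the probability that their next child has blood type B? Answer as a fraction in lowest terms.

5/36

Possible genotypes: Vera ∈ {I^A I^A, I^A i}; Nico ∈ {I^B I^B, I^B i}.
Weight each parental genotype pair by prior × P(type-AB child):
  I^A I^A × I^B I^B: posterior weight 4/9; P(next child type B) = 0.
  I^A I^A × I^B i: posterior weight 2/9; P(next child type B) = 0.
  I^A i × I^B I^B: posterior weight 2/9; P(next child type B) = 1/2.
  I^A i × I^B i: posterior weight 1/9; P(next child type B) = 1/4.
Weighted sum = 5/36.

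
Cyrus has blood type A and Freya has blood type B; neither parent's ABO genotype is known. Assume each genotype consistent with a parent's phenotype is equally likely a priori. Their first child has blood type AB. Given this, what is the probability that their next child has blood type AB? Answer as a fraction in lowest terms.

25/36

Possible genotypes: Cyrus ∈ {AA, AO}; Freya ∈ {BB, BO}.
Weight each parental genotype pair by prior × P(type-AB child):
  AA × BB: posterior weight 4/9; P(next child type AB) = 1.
  AA × BO: posterior weight 2/9; P(next child type AB) = 1/2.
  AO × BB: posterior weight 2/9; P(next child type AB) = 1/2.
  AO × BO: posterior weight 1/9; P(next child type AB) = 1/4.
Weighted sum = 25/36.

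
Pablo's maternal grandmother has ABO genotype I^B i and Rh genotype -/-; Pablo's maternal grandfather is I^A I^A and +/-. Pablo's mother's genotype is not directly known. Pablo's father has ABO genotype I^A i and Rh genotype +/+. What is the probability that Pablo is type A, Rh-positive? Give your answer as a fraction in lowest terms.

Pablo's mother's ABO genotype from I^B i × I^A I^A: 1/2 I^A I^B, 1/2 I^A i.
Crossing each possibility with the father I^A i and summing P(type A): 1/2·1/2 + 1/2·3/4 = 5/8.
Similarly for Rh via the mother's Rh distribution: P(Rh+) = 1.
Independent loci: 5/8 × 1 = 5/8.

5/8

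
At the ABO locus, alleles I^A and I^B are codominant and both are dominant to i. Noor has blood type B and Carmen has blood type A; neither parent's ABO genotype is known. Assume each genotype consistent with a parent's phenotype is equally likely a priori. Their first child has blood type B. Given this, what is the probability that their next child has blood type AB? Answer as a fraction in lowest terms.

Possible genotypes: Noor ∈ {I^B I^B, I^B i}; Carmen ∈ {I^A I^A, I^A i}.
Weight each parental genotype pair by prior × P(type-B child):
  I^B I^B × I^A i: posterior weight 2/3; P(next child type AB) = 1/2.
  I^B i × I^A i: posterior weight 1/3; P(next child type AB) = 1/4.
Weighted sum = 5/12.

5/12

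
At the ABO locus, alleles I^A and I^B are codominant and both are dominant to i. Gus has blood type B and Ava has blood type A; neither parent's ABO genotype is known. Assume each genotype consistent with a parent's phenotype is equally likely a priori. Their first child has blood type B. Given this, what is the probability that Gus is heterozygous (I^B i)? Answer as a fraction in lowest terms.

Possible genotypes: Gus ∈ {I^B I^B, I^B i}; Ava ∈ {I^A I^A, I^A i}.
Weight each parental genotype pair by prior × P(type-B child):
  I^B I^B × I^A i: posterior weight 2/3.
  I^B i × I^A i: posterior weight 1/3.
Sum the posterior weight over pairs where Gus is I^B i: 1/3.

1/3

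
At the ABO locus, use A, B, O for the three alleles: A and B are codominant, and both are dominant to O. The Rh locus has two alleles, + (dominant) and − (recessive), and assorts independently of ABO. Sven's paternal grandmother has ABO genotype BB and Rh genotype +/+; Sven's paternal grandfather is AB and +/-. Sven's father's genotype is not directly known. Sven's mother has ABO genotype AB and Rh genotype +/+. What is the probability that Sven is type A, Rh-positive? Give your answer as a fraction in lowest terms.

Sven's father's ABO genotype from BB × AB: 1/2 AB, 1/2 BB.
Crossing each possibility with the mother AB and summing P(type A): 1/2·1/4 + 1/2·0 = 1/8.
Similarly for Rh via the father's Rh distribution: P(Rh+) = 1.
Independent loci: 1/8 × 1 = 1/8.

1/8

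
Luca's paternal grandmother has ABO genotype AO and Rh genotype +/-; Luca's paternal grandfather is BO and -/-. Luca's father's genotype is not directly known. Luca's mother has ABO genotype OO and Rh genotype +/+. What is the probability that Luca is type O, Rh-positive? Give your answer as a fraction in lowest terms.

Luca's father's ABO genotype from AO × BO: 1/4 AB, 1/4 AO, 1/4 BO, 1/4 OO.
Crossing each possibility with the mother OO and summing P(type O): 1/4·0 + 1/4·1/2 + 1/4·1/2 + 1/4·1 = 1/2.
Similarly for Rh via the father's Rh distribution: P(Rh+) = 1.
Independent loci: 1/2 × 1 = 1/2.

1/2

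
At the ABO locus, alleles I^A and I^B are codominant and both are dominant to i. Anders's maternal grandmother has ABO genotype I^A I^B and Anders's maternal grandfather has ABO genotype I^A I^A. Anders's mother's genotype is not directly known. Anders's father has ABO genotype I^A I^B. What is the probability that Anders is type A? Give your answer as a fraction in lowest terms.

Anders's mother's ABO genotype from I^A I^B × I^A I^A: 1/2 I^A I^A, 1/2 I^A I^B.
Crossing each possibility with the father I^A I^B and summing P(type A): 1/2·1/2 + 1/2·1/4 = 3/8.

3/8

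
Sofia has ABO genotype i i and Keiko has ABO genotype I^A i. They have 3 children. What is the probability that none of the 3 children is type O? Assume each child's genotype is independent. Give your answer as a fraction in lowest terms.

ABO cross i i × I^A i → 1/2 O, 1/2 A.
So P(type O) = 1/2 per child.
P(not type O) = 1/2 for one child; (1/2)^3 = 1/8.

1/8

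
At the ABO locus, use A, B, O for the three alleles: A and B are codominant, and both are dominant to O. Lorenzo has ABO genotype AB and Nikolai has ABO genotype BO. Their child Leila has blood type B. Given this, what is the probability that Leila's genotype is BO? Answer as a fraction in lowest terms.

1/2

Cross AB × BO → 1/4 AB, 1/4 AO, 1/4 BB, 1/4 BO.
Type-B genotypes among offspring: BB (1/4), BO (1/4); total 1/2.
P(BO | type B) = (1/4) / (1/2) = 1/2.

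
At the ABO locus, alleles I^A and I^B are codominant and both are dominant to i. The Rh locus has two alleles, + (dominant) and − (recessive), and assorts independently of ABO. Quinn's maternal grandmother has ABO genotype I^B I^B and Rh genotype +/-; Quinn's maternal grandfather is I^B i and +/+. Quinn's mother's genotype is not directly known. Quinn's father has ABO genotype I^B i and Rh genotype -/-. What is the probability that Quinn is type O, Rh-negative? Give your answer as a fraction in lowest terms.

Quinn's mother's ABO genotype from I^B I^B × I^B i: 1/2 I^B I^B, 1/2 I^B i.
Crossing each possibility with the father I^B i and summing P(type O): 1/2·0 + 1/2·1/4 = 1/8.
Similarly for Rh via the mother's Rh distribution: P(Rh-) = 1/4.
Independent loci: 1/8 × 1/4 = 1/32.

1/32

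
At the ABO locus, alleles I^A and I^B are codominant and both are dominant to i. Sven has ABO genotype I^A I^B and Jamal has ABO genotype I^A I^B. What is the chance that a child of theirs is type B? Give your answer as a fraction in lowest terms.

1/4

ABO cross I^A I^B × I^A I^B → offspring phenotypes: 1/4 A, 1/4 B, 1/2 AB.
So P(type B) = 1/4.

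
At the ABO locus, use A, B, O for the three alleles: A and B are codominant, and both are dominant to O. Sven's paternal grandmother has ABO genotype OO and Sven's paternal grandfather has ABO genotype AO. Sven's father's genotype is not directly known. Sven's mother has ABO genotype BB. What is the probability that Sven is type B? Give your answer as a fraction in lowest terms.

3/4

Sven's father's ABO genotype from OO × AO: 1/2 AO, 1/2 OO.
Crossing each possibility with the mother BB and summing P(type B): 1/2·1/2 + 1/2·1 = 3/4.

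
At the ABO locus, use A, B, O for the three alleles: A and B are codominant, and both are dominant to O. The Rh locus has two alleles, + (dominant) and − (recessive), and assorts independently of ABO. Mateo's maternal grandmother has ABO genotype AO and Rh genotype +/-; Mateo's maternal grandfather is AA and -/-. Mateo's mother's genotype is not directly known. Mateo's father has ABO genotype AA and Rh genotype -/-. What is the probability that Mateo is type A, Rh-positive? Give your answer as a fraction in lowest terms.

Mateo's mother's ABO genotype from AO × AA: 1/2 AA, 1/2 AO.
Crossing each possibility with the father AA and summing P(type A): 1/2·1 + 1/2·1 = 1.
Similarly for Rh via the mother's Rh distribution: P(Rh+) = 1/4.
Independent loci: 1 × 1/4 = 1/4.

1/4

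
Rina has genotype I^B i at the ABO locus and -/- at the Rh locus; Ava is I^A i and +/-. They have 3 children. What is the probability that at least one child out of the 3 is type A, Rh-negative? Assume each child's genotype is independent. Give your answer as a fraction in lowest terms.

ABO cross I^B i × I^A i → 1/4 O, 1/4 A, 1/4 B, 1/4 AB.
Rh cross -/- × +/- → 1/2 Rh+, 1/2 Rh-; so P(type A, Rh-negative) = 1/4 × 1/2 = 1/8 per child.
P(none) = (7/8)^3 = 343/512; P(at least one) = 1 − 343/512 = 169/512.

169/512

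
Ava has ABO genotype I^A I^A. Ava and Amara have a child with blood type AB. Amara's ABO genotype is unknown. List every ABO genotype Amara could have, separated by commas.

For each candidate genotype of Amara, check whether crossing it with I^A I^A can produce every observed child phenotype.
  I^A I^A → possible child types {A} ✗
  I^A I^B → possible child types {A, AB} ✓
  I^A i → possible child types {A} ✗
  I^B I^B → possible child types {AB} ✓
  I^B i → possible child types {A, AB} ✓
  i i → possible child types {A} ✗

I^A I^B, I^B I^B, I^B i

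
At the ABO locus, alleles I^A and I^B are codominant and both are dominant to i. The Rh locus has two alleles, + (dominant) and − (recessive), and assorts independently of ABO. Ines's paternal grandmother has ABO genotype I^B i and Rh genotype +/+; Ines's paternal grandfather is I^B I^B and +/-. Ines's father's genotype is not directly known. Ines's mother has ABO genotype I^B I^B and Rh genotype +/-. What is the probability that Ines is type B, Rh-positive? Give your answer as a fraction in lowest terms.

7/8

Ines's father's ABO genotype from I^B i × I^B I^B: 1/2 I^B I^B, 1/2 I^B i.
Crossing each possibility with the mother I^B I^B and summing P(type B): 1/2·1 + 1/2·1 = 1.
Similarly for Rh via the father's Rh distribution: P(Rh+) = 7/8.
Independent loci: 1 × 7/8 = 7/8.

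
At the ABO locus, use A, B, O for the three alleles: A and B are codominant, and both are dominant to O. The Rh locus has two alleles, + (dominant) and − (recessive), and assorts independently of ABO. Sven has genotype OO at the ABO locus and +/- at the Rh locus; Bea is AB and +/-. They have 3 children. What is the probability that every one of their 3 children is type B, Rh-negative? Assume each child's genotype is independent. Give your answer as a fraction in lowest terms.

ABO cross OO × AB → 1/2 A, 1/2 B.
Rh cross +/- × +/- → 3/4 Rh+, 1/4 Rh-; so P(type B, Rh-negative) = 1/2 × 1/4 = 1/8 per child.
All 3 independent: (1/8)^3 = 1/512.

1/512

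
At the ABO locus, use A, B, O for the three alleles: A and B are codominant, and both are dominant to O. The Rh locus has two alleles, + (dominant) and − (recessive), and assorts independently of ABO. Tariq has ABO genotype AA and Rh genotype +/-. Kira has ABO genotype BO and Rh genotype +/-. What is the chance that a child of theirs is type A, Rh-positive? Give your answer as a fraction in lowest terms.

ABO cross AA × BO → offspring phenotypes: 1/2 A, 1/2 AB.
Rh cross +/- × +/- → 3/4 Rh+, 1/4 Rh-.
Independent loci: P(type A, Rh-positive) = 1/2 × 3/4 = 3/8.

3/8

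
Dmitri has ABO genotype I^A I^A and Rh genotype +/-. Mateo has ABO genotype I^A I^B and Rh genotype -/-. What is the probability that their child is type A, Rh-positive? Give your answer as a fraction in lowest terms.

1/4

ABO cross I^A I^A × I^A I^B → offspring phenotypes: 1/2 A, 1/2 AB.
Rh cross +/- × -/- → 1/2 Rh+, 1/2 Rh-.
Independent loci: P(type A, Rh-positive) = 1/2 × 1/2 = 1/4.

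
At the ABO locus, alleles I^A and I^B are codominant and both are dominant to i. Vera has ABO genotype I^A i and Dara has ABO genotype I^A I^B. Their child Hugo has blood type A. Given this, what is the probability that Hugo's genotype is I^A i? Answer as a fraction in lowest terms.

Cross I^A i × I^A I^B → 1/4 I^A I^A, 1/4 I^A I^B, 1/4 I^A i, 1/4 I^B i.
Type-A genotypes among offspring: I^A I^A (1/4), I^A i (1/4); total 1/2.
P(I^A i | type A) = (1/4) / (1/2) = 1/2.

1/2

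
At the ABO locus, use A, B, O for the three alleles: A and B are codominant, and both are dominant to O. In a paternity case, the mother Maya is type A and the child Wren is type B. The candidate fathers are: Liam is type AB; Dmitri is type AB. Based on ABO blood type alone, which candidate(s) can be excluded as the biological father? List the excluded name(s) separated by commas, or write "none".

A candidate is excluded only if no genotype consistent with his phenotype could produce a type B child with a type A mother.
Every candidate has at least one consistent genotype combination, so none can be excluded.

none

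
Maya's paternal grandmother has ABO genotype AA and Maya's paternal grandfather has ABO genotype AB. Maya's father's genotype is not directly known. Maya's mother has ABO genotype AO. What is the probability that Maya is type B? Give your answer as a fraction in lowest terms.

Maya's father's ABO genotype from AA × AB: 1/2 AA, 1/2 AB.
Crossing each possibility with the mother AO and summing P(type B): 1/2·0 + 1/2·1/4 = 1/8.

1/8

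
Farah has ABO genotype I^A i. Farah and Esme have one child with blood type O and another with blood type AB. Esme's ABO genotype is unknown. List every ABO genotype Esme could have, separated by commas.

I^B i

For each candidate genotype of Esme, check whether crossing it with I^A i can produce every observed child phenotype.
  I^A I^A → possible child types {A} ✗
  I^A I^B → possible child types {A, B, AB} ✗
  I^A i → possible child types {O, A} ✗
  I^B I^B → possible child types {B, AB} ✗
  I^B i → possible child types {O, A, B, AB} ✓
  i i → possible child types {O, A} ✗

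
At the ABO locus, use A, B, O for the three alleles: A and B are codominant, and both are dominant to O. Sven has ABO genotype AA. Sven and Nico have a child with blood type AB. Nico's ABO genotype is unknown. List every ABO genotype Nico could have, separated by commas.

AB, BB, BO

For each candidate genotype of Nico, check whether crossing it with AA can produce every observed child phenotype.
  AA → possible child types {A} ✗
  AB → possible child types {A, AB} ✓
  AO → possible child types {A} ✗
  BB → possible child types {AB} ✓
  BO → possible child types {A, AB} ✓
  OO → possible child types {A} ✗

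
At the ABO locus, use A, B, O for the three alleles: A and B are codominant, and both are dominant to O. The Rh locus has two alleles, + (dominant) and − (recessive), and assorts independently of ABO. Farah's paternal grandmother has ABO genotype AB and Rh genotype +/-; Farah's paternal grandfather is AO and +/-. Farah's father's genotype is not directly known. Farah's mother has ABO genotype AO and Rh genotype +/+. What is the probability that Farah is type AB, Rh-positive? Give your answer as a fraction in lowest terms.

1/8

Farah's father's ABO genotype from AB × AO: 1/4 AA, 1/4 AB, 1/4 AO, 1/4 BO.
Crossing each possibility with the mother AO and summing P(type AB): 1/4·0 + 1/4·1/4 + 1/4·0 + 1/4·1/4 = 1/8.
Similarly for Rh via the father's Rh distribution: P(Rh+) = 1.
Independent loci: 1/8 × 1 = 1/8.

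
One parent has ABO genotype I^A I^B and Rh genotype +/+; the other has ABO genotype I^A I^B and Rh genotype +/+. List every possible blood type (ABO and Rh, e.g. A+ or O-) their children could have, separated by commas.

A+, B+, AB+

Gametes from I^A I^B × I^A I^B give offspring ABO genotypes I^A I^A, I^A I^B, I^B I^B, i.e. phenotypes A, B, AB.
Rh cross +/+ × +/+ → phenotypes Rh+.
Combining independently: A+, B+, AB+.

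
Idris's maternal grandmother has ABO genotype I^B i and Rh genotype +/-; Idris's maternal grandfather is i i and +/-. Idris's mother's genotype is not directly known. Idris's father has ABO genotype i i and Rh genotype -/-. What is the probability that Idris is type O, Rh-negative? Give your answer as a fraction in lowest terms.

3/8

Idris's mother's ABO genotype from I^B i × i i: 1/2 I^B i, 1/2 i i.
Crossing each possibility with the father i i and summing P(type O): 1/2·1/2 + 1/2·1 = 3/4.
Similarly for Rh via the mother's Rh distribution: P(Rh-) = 1/2.
Independent loci: 3/4 × 1/2 = 3/8.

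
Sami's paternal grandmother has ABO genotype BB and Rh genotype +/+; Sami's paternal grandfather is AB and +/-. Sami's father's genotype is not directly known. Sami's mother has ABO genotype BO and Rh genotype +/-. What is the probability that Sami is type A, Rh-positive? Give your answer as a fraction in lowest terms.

7/64

Sami's father's ABO genotype from BB × AB: 1/2 AB, 1/2 BB.
Crossing each possibility with the mother BO and summing P(type A): 1/2·1/4 + 1/2·0 = 1/8.
Similarly for Rh via the father's Rh distribution: P(Rh+) = 7/8.
Independent loci: 1/8 × 7/8 = 7/64.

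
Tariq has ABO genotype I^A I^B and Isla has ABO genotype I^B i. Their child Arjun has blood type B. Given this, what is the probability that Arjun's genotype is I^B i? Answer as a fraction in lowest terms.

1/2

Cross I^A I^B × I^B i → 1/4 I^A I^B, 1/4 I^A i, 1/4 I^B I^B, 1/4 I^B i.
Type-B genotypes among offspring: I^B I^B (1/4), I^B i (1/4); total 1/2.
P(I^B i | type B) = (1/4) / (1/2) = 1/2.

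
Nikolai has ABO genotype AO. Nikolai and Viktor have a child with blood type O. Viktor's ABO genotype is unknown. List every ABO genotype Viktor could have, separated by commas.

AO, BO, OO

For each candidate genotype of Viktor, check whether crossing it with AO can produce every observed child phenotype.
  AA → possible child types {A} ✗
  AB → possible child types {A, B, AB} ✗
  AO → possible child types {O, A} ✓
  BB → possible child types {B, AB} ✗
  BO → possible child types {O, A, B, AB} ✓
  OO → possible child types {O, A} ✓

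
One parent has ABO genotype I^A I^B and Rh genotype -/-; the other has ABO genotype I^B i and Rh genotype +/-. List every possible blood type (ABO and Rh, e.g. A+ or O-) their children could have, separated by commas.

Gametes from I^A I^B × I^B i give offspring ABO genotypes I^A I^B, I^A i, I^B I^B, I^B i, i.e. phenotypes A, B, AB.
Rh cross -/- × +/- → phenotypes Rh+, Rh-.
Combining independently: A+, A-, B+, B-, AB+, AB-.

A+, A-, B+, B-, AB+, AB-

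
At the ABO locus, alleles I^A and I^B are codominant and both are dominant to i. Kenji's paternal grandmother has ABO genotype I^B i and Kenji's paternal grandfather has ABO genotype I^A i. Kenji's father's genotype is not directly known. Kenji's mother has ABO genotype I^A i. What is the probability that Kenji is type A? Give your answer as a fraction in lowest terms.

Kenji's father's ABO genotype from I^B i × I^A i: 1/4 I^A I^B, 1/4 I^A i, 1/4 I^B i, 1/4 i i.
Crossing each possibility with the mother I^A i and summing P(type A): 1/4·1/2 + 1/4·3/4 + 1/4·1/4 + 1/4·1/2 = 1/2.

1/2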